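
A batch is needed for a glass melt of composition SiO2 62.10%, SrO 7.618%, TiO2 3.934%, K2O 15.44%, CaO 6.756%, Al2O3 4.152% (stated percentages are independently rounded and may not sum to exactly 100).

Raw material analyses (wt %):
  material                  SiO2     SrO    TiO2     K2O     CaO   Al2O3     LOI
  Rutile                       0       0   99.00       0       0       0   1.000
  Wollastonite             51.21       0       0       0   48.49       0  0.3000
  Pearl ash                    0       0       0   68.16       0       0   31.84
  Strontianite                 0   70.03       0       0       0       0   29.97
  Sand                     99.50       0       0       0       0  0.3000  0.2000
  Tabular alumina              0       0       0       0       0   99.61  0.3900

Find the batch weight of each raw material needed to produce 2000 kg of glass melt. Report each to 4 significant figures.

Batch per 2000 kg glass melt:
  Rutile: 79.47 kg
  Wollastonite: 278.7 kg
  Pearl ash: 453.1 kg
  Strontianite: 217.6 kg
  Sand: 1105 kg
  Tabular alumina: 80.04 kg
Total batch = 2214 kg; LOI loss = 213.6 kg; yield = 90.35%

Values along the way are shown rounded to 4 significant figures as written — full precision is kept in all steps. A single rounding yields each reported value; the derived quantities (net glass mass, totals, the six compositions, LOI, the yield) are computed using the weight values at 2000 kg of glass at full float precision, as quoted within either problem or answer.
Target masses of each oxide per 2000 kg glass melt:
  SiO2: 62.10% × 2000 = 1242 kg
  SrO: 7.618% × 2000 = 152.4 kg
  TiO2: 3.934% × 2000 = 78.68 kg
  K2O: 15.44% × 2000 = 308.8 kg
  CaO: 6.756% × 2000 = 135.1 kg
  Al2O3: 4.152% × 2000 = 83.04 kg
Checking each oxide sum on the weights just shown, per the basis as stated (sums match the target masses modulo rounding of the values):
  SiO2: 278.7·0.5121 + 1105·0.9950 = 1242 kg (target 1242 kg)
  SrO: 217.6·0.7003 = 152.4 kg (target 152.4 kg)
  TiO2: 79.47·0.9900 = 78.68 kg (target 78.68 kg)
  K2O: 453.1·0.6816 = 308.8 kg (target 308.8 kg)
  CaO: 278.7·0.4849 = 135.1 kg (target 135.1 kg)
  Al2O3: 1105·0.003000 + 80.04·0.9961 = 83.04 kg (target 83.04 kg)
Glass-mass closure: total batch − LOI = 2000 kg (per-oxide target masses sum to 2000 kg; against the stated basis, 2000 kg — deltas are rounding alone).
Batch total: Σ batch = 2214 kg; LOI removed, Σ of batch·LOI: 213.6 kg; the yield ratio, glass ÷ batch: 90.35%.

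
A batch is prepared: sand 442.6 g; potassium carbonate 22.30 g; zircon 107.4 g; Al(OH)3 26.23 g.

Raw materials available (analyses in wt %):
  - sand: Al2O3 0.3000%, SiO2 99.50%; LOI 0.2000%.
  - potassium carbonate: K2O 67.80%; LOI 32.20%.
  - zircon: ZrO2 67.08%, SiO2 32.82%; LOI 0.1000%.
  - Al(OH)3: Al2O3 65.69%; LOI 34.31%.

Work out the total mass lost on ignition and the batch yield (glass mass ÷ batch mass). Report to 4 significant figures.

LOI loss = 17.17 g; glass = 581.4 g; yield = 97.13%

All internal work keeps exact precision through every step. In-progress results appear (rounded to 4 significant digits) at each printed step; exactly one rounding lands on every reported value — the derived quantities are computed at full precision (the yield, net glass mass, the four compositions, totals, ignition loss) using the weight values for 581.4 g of glass, as written in the problem or the answer.
Each material's LOI contribution:
  sand: 442.6 × 0.002000 = 0.8852 g
  potassium carbonate: 22.30 × 0.3220 = 7.181 g
  zircon: 107.4 × 0.001000 = 0.1074 g
  Al(OH)3: 26.23 × 0.3431 = 9.000 g
Total LOI = 17.17 g
Glass = batch − LOI = 598.5 − 17.17 = 581.4 g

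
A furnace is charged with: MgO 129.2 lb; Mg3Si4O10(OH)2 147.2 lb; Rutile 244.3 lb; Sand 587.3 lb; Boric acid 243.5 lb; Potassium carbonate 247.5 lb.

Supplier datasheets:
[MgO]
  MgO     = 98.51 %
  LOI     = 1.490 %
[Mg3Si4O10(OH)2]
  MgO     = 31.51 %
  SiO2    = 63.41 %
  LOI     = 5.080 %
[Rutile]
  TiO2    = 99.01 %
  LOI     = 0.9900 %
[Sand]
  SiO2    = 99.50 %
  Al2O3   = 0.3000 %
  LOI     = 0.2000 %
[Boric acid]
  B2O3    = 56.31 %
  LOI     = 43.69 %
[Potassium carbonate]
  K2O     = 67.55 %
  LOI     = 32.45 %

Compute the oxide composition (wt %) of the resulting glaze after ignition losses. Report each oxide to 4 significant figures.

Glass mass = 1399 lb (batch 1599 − LOI 199.7).
Composition: TiO2 17.29%, K2O 11.95%, MgO 12.41%, B2O3 9.799%, SiO2 48.43%, Al2O3 0.1259%

Full precision is maintained at each step; intermediates are displayed, rounded to four significant digits, at each printed step — every reported number is rounded only once — the derived quantities are rebuilt using the weight values per 1399 lb of glass at exact precision (the yield, totals, the six compositions, LOI, glass mass) as quoted within problem or answer.
Delivered oxide masses:
  TiO2: 244.3·0.9901 = 241.9 lb
  K2O: 247.5·0.6755 = 167.2 lb
  MgO: 129.2·0.9851 + 147.2·0.3151 = 173.7 lb
  B2O3: 243.5·0.5631 = 137.1 lb
  SiO2: 147.2·0.6341 + 587.3·0.9950 = 677.7 lb
  Al2O3: 587.3·0.003000 = 1.762 lb
LOI: 129.2·0.01490 + 147.2·0.05080 + 244.3·0.009900 + 587.3·0.002000 + 243.5·0.4369 + 247.5·0.3245 = 199.7 lb
The glass mass, total less LOI, = 1599 − 199.7 = 1399 lb (the oxide masses sum to this)
percent by weight: oxide/glass ×100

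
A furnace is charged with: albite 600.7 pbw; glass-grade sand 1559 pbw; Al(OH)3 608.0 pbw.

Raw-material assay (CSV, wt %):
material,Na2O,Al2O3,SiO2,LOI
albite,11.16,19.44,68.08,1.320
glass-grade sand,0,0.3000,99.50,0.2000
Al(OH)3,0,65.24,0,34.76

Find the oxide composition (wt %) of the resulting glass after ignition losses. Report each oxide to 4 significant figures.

The whole derivation carries exact precision all the way through. The intermediate values are printed rounded off to 4 significant figures in the working — every reported figure sees exactly one rounding; all derived quantities, including three oxide percentages, totals, ignition loss, yield, net glass mass, are rebuilt from the weighed amounts per 2545 pbw of glass in full float precision, as set out in problem or answer.
Mass of each oxide from the mix:
  Na2O: 600.7·0.1116 = 67.04 pbw
  Al2O3: 600.7·0.1944 + 1559·0.003000 + 608.0·0.6524 = 518.1 pbw
  SiO2: 600.7·0.6808 + 1559·0.9950 = 1960 pbw
LOI: 600.7·0.01320 + 1559·0.002000 + 608.0·0.3476 = 222.4 pbw
batch − LOI leaves glass = 2768 − 222.4 = 2545 pbw (the oxide masses sum to this)
oxide / glass × 100 gives the wt %

Glass mass = 2545 pbw (batch 2768 − LOI 222.4).
Composition: Na2O 2.634%, Al2O3 20.36%, SiO2 77.01%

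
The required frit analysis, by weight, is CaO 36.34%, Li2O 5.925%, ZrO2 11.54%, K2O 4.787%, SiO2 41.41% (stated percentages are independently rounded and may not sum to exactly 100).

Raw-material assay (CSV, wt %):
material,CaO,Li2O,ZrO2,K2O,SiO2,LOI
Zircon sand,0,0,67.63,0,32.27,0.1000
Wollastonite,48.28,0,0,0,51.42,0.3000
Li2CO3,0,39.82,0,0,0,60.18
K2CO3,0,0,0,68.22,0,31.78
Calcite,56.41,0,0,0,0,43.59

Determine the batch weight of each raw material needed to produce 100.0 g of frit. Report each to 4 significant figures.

Batch per 100.0 g frit:
  Zircon sand: 17.06 g
  Wollastonite: 69.82 g
  Li2CO3: 14.88 g
  K2CO3: 7.017 g
  Calcite: 4.660 g
Total batch = 113.4 g; LOI loss = 13.44 g; yield = 88.15%

Values along the way are displayed (rounded to four significant digits) within the worked lines — all arithmetic runs at exact precision through the solve. Every reported number is rounded only once; the derived quantities are carried from the batch weights per 100.0 g of glass in full precision (the totals, the five compositions, yield, glass mass, LOI) exactly as printed in problem or answer.
The oxide mass targets at 100.0 g frit:
  CaO: 36.34% × 100.0 = 36.34 g
  Li2O: 5.925% × 100.0 = 5.925 g
  ZrO2: 11.54% × 100.0 = 11.54 g
  K2O: 4.787% × 100.0 = 4.787 g
  SiO2: 41.41% × 100.0 = 41.41 g
Verifying the oxide balance with the batch weights as given, under the basis named above (summed amounts equal target values within answer rounding):
  CaO: 69.82·0.4828 + 4.660·0.5641 = 36.34 g (target 36.34 g)
  Li2O: 14.88·0.3982 = 5.925 g (target 5.925 g)
  ZrO2: 17.06·0.6763 = 11.54 g (target 11.54 g)
  K2O: 7.017·0.6822 = 4.787 g (target 4.787 g)
  SiO2: 17.06·0.3227 + 69.82·0.5142 = 41.41 g (target 41.41 g)
Glass-mass closure: batch total minus LOI = 99.99 g (the Σ of target masses is 100.0 g; against the stated basis, 100.0 g — gaps are rounding artifacts).
Whole-batch sum: Σ batch = 113.4 g; the LOI term Σ batch·LOI equals 13.44 g; yield = glass ÷ total batch = 88.15%.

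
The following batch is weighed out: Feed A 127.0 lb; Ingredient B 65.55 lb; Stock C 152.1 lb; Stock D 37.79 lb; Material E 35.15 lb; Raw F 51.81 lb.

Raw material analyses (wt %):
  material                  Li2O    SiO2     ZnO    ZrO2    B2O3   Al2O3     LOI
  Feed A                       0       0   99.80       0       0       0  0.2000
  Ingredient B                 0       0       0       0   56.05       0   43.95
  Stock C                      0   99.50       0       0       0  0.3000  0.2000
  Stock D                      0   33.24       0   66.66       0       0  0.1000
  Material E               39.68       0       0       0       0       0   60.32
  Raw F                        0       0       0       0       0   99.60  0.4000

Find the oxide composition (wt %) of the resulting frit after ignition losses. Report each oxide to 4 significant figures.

Every computation keeps full precision from start to finish. Mid-chain values are printed with 4-significant-digit rounding on the page — a single rounding completes every reported result. Derived quantities (net glass mass, LOI, yield, totals, the six compositions) are computed at exact precision using the weight values at 418.6 lb of glass, as written in the problem or answer text.
Mass of each oxide from the mix:
  Li2O: 35.15·0.3968 = 13.95 lb
  SiO2: 152.1·0.9950 + 37.79·0.3324 = 163.9 lb
  ZnO: 127.0·0.9980 = 126.7 lb
  ZrO2: 37.79·0.6666 = 25.19 lb
  B2O3: 65.55·0.5605 = 36.74 lb
  Al2O3: 152.1·0.003000 + 51.81·0.9960 = 52.06 lb
LOI: 127.0·0.002000 + 65.55·0.4395 + 152.1·0.002000 + 37.79·0.001000 + 35.15·0.6032 + 51.81·0.004000 = 50.81 lb
Resulting glass, batch − LOI: 469.4 − 50.81 = 418.6 lb (equal to the oxide-mass sum)
wt %: oxide over glass, times 100

Glass mass = 418.6 lb (batch 469.4 − LOI 50.81).
Composition: Li2O 3.332%, SiO2 39.16%, ZnO 30.28%, ZrO2 6.018%, B2O3 8.777%, Al2O3 12.44%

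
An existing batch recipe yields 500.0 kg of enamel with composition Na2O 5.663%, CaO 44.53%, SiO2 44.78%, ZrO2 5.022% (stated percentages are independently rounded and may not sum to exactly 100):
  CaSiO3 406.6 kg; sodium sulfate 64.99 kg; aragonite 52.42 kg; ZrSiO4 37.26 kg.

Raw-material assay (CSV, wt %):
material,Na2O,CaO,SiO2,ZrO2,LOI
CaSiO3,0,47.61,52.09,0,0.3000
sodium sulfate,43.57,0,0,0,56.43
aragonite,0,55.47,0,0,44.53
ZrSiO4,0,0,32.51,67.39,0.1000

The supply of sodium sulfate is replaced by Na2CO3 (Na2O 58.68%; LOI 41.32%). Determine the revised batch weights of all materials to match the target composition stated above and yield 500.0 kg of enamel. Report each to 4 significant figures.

All internal work carries full float precision at every stage; mid-chain values are displayed rounded to 4 significant figures in the printout — each reported value takes just one rounding — the derived quantities are recomputed at exact precision (glass mass, ignition loss, the four compositions, the yield, the totals) from the batch weights per 500.0 kg of glass as set out in the problem or the answer.
Per-oxide target masses for 500.0 kg enamel:
  Na2O: 5.663% × 500.0 = 28.32 kg
  CaO: 44.53% × 500.0 = 222.6 kg
  SiO2: 44.78% × 500.0 = 223.9 kg
  ZrO2: 5.022% × 500.0 = 25.11 kg
Sums-versus-targets review with the batch weights as given, for the quoted basis mass (target by target, the sums agree up to rounding of the answer):
  Na2O: 48.25·0.5868 = 28.31 kg (target 28.32 kg)
  CaO: 406.6·0.4761 + 52.42·0.5547 = 222.7 kg (target 222.6 kg)
  SiO2: 406.6·0.5209 + 37.26·0.3251 = 223.9 kg (target 223.9 kg)
  ZrO2: 37.26·0.6739 = 25.11 kg (target 25.11 kg)
Glass mass check: total batch − LOI = 500.0 kg (oxide target masses add up to 500.0 kg; versus the stated basis of 500.0 kg — a pure rounding effect).
Total batch = Σ batch = 544.5 kg; ignition loss, Σ(batch × LOI) = 44.54 kg; yield: glass divided by total = 91.82%.

Revised batch per 500.0 kg enamel:
  CaSiO3: 406.6 kg
  Na2CO3: 48.25 kg
  aragonite: 52.42 kg
  ZrSiO4: 37.26 kg
Total batch = 544.5 kg; LOI loss = 44.54 kg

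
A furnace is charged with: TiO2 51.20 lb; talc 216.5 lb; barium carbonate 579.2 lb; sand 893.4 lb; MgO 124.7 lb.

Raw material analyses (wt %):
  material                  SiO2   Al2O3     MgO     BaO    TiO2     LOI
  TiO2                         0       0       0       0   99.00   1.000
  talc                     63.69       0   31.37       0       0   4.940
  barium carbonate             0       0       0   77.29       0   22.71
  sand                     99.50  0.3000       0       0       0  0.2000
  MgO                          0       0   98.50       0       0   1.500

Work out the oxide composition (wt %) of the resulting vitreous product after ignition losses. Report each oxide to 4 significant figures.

The working math holds full float precision at each step. Values along the way are printed, rounded to 4 significant digits, alongside each step; a single rounding completes each reported value. All derived quantities (LOI, net glass mass, the five compositions, the totals, the yield) are computed from the batch weights for 1719 lb of glass in full float precision exactly as shown in the question or the answer.
Oxide masses out of the charge:
  SiO2: 216.5·0.6369 + 893.4·0.9950 = 1027 lb
  Al2O3: 893.4·0.003000 = 2.680 lb
  MgO: 216.5·0.3137 + 124.7·0.9850 = 190.7 lb
  BaO: 579.2·0.7729 = 447.7 lb
  TiO2: 51.20·0.9900 = 50.69 lb
LOI: 51.20·0.01000 + 216.5·0.04940 + 579.2·0.2271 + 893.4·0.002000 + 124.7·0.01500 = 146.4 lb
Glass mass = batch − LOI = 1865 − 146.4 = 1719 lb (equal to the oxide-mass sum)
wt % = 100 × oxide mass / glass mass

Glass mass = 1719 lb (batch 1865 − LOI 146.4).
Composition: SiO2 59.75%, Al2O3 0.1560%, MgO 11.10%, BaO 26.05%, TiO2 2.949%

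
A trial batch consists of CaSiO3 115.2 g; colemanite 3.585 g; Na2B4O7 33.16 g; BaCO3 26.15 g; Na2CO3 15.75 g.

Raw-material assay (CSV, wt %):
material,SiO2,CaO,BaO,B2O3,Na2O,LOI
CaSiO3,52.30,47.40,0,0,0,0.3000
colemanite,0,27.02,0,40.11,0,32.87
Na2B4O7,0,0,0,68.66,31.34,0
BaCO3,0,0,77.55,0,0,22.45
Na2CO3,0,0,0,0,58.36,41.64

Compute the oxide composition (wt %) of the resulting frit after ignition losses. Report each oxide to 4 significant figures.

Glass mass = 179.9 g (batch 193.8 − LOI 13.95).
Composition: SiO2 33.49%, CaO 30.89%, BaO 11.27%, B2O3 13.46%, Na2O 10.89%

The intermediate values appear, with 4-significant-figure rounding, alongside each step. All arithmetic runs at exact precision all the way through; each reported number undergoes a single rounding; the derived quantities are re-derived in full precision (five oxide percentages, glass mass, ignition loss, yield, totals) from the batch weights per 179.9 g of glass exactly as shown in question or answer.
Per-oxide mass from batch:
  SiO2: 115.2·0.5230 = 60.25 g
  CaO: 115.2·0.4740 + 3.585·0.2702 = 55.57 g
  BaO: 26.15·0.7755 = 20.28 g
  B2O3: 3.585·0.4011 + 33.16·0.6866 = 24.21 g
  Na2O: 33.16·0.3134 + 15.75·0.5836 = 19.58 g
LOI: 115.2·0.003000 + 3.585·0.3287 + 26.15·0.2245 + 15.75·0.4164 = 13.95 g
Glass mass = batch − LOI = 193.8 − 13.95 = 179.9 g (= the summed oxide contributions)
wt % = 100 × oxide mass / glass mass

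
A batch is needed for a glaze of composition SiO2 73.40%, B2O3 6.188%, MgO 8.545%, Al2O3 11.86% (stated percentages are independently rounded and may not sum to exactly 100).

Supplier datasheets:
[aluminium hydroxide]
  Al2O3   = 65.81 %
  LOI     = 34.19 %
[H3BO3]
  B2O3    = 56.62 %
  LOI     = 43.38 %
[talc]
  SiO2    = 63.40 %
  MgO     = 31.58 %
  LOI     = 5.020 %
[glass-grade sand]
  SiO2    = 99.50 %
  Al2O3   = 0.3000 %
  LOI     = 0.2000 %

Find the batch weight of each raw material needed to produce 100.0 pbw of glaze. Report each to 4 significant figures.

Batch per 100.0 pbw glaze:
  aluminium hydroxide: 17.76 pbw
  H3BO3: 10.93 pbw
  talc: 27.06 pbw
  glass-grade sand: 56.53 pbw
Total batch = 112.3 pbw; LOI loss = 12.29 pbw; yield = 89.06%

The working math carries full float precision from start to finish. Working values appear rounded to 4 significant digits alongside each step. Exactly one rounding is applied to every reported figure; the derived quantities, including four oxide percentages, glass mass, totals, ignition loss, yield, are computed from the weighed amounts at 100.0 pbw of glass at full float precision as set out in problem or answer.
Per-oxide target masses for 100.0 pbw glaze:
  SiO2: 73.40% × 100.0 = 73.40 pbw
  B2O3: 6.188% × 100.0 = 6.188 pbw
  MgO: 8.545% × 100.0 = 8.545 pbw
  Al2O3: 11.86% × 100.0 = 11.86 pbw
Oxide-by-oxide audit applying the batch weights above, under the basis named above (sums match the target masses exact up to rounding of places):
  SiO2: 27.06·0.6340 + 56.53·0.9950 = 73.40 pbw (target 73.40 pbw)
  B2O3: 10.93·0.5662 = 6.189 pbw (target 6.188 pbw)
  MgO: 27.06·0.3158 = 8.546 pbw (target 8.545 pbw)
  Al2O3: 17.76·0.6581 + 56.53·0.003000 = 11.86 pbw (target 11.86 pbw)
Auditing the glass mass value: batch total minus LOI = 99.99 pbw (targets for the oxides total 99.99 pbw; stated basis 100.0 pbw — differing by rounding only).
Total batch = Σ batch = 112.3 pbw; LOI removed, Σ of batch·LOI: 12.29 pbw; yield, glass over the total, = 89.06%.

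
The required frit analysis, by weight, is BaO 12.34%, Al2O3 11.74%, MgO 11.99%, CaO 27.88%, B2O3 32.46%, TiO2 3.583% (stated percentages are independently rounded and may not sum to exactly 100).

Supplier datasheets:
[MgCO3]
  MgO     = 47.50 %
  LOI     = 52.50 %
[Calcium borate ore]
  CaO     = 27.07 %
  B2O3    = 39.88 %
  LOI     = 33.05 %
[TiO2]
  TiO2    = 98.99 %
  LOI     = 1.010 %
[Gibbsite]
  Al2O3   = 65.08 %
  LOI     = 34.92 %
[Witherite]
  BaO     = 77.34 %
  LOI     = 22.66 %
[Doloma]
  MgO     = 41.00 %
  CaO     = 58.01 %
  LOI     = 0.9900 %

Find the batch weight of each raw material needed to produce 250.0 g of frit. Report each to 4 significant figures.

Batch per 250.0 g frit:
  MgCO3: 41.36 g
  Calcium borate ore: 203.5 g
  TiO2: 9.049 g
  Gibbsite: 45.10 g
  Witherite: 39.89 g
  Doloma: 25.20 g
Total batch = 364.1 g; LOI loss = 114.1 g; yield = 68.66%

Full precision is maintained through the solve — mid-chain values appear, with 4-significant-figure rounding, at each printed step; a single rounding yields every reported result; all derived quantities are computed at exact precision (the six compositions, net glass mass, ignition loss, the totals, yield) from the batch weights at 250.0 g of glass, as quoted within the problem or answer text.
Target masses of each oxide per 250.0 g frit:
  BaO: 12.34% × 250.0 = 30.85 g
  Al2O3: 11.74% × 250.0 = 29.35 g
  MgO: 11.99% × 250.0 = 29.98 g
  CaO: 27.88% × 250.0 = 69.70 g
  B2O3: 32.46% × 250.0 = 81.15 g
  TiO2: 3.583% × 250.0 = 8.958 g
Per-oxide balance check given the weights on record, at the basis given (oxide sums agree with the targets once rounding is allowed for):
  BaO: 39.89·0.7734 = 30.85 g (target 30.85 g)
  Al2O3: 45.10·0.6508 = 29.35 g (target 29.35 g)
  MgO: 41.36·0.4750 + 25.20·0.4100 = 29.98 g (target 29.98 g)
  CaO: 203.5·0.2707 + 25.20·0.5801 = 69.71 g (target 69.70 g)
  B2O3: 203.5·0.3988 = 81.16 g (target 81.15 g)
  TiO2: 9.049·0.9899 = 8.958 g (target 8.958 g)
Glass-mass sanity pass: total charge less LOI = 250.0 g (the targets, summed, come to 250.0 g; basis as stated: 250.0 g — differing by rounding only).
Batch total: Σ batch = 364.1 g; loss to ignition Σ batch·LOI = 114.1 g; yield, glass over the total, = 68.66%.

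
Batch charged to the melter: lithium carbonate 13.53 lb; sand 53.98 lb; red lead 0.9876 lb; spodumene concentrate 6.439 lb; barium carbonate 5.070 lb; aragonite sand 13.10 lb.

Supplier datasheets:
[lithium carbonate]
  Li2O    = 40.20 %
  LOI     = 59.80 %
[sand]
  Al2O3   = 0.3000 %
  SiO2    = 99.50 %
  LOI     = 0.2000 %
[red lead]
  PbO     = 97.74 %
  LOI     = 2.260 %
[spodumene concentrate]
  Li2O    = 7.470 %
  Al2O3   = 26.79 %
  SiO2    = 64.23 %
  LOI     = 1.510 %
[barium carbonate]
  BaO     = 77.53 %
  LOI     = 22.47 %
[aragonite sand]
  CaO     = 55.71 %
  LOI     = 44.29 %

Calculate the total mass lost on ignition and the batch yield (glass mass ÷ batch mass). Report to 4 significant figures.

Every computation holds full float precision at each step — working values are shown rounded to four significant digits within the worked lines — every reported result receives exactly one rounding; derived quantities are rebuilt at full precision (six oxide percentages, glass mass, LOI, totals, yield) starting from the weights for 77.85 lb of glass, as written in problem or answer.
Per-material ignition loss:
  lithium carbonate: 13.53 × 0.5980 = 8.091 lb
  sand: 53.98 × 0.002000 = 0.1080 lb
  red lead: 0.9876 × 0.02260 = 0.02232 lb
  spodumene concentrate: 6.439 × 0.01510 = 0.09723 lb
  barium carbonate: 5.070 × 0.2247 = 1.139 lb
  aragonite sand: 13.10 × 0.4429 = 5.802 lb
Total LOI = 15.26 lb
Glass = batch − LOI = 93.11 − 15.26 = 77.85 lb

LOI loss = 15.26 lb; glass = 77.85 lb; yield = 83.61%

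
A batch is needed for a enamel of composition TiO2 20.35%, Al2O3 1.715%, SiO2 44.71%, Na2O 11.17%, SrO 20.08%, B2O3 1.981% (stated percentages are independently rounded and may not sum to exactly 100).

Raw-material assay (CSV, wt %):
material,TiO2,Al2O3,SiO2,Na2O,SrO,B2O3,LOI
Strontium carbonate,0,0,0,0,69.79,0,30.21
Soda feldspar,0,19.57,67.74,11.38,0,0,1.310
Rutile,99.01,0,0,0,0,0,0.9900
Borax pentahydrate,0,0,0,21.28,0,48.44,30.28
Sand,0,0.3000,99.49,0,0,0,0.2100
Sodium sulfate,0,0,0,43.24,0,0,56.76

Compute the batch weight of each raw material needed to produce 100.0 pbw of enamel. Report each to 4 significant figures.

Batch per 100.0 pbw enamel:
  Strontium carbonate: 28.77 pbw
  Soda feldspar: 8.160 pbw
  Rutile: 20.55 pbw
  Borax pentahydrate: 4.090 pbw
  Sand: 39.38 pbw
  Sodium sulfate: 21.67 pbw
Total batch = 122.6 pbw; LOI loss = 22.62 pbw; yield = 81.55%

Values along the way are shown, with 4-significant-digit rounding, on the page; exact precision is maintained at all times — exactly one rounding goes into every reported value — derived quantities (six oxide percentages, totals, ignition loss, net glass mass, the yield) are carried using the weight values at 100.0 pbw of glass in full float precision exactly as printed in either problem or answer.
The oxide mass targets at 100.0 pbw enamel:
  TiO2: 20.35% × 100.0 = 20.35 pbw
  Al2O3: 1.715% × 100.0 = 1.715 pbw
  SiO2: 44.71% × 100.0 = 44.71 pbw
  Na2O: 11.17% × 100.0 = 11.17 pbw
  SrO: 20.08% × 100.0 = 20.08 pbw
  B2O3: 1.981% × 100.0 = 1.981 pbw
Verifying the oxide balance per the reported batch figures, against the basis in use (target by target, the sums agree modulo rounding of the values):
  TiO2: 20.55·0.9901 = 20.35 pbw (target 20.35 pbw)
  Al2O3: 8.160·0.1957 + 39.38·0.003000 = 1.715 pbw (target 1.715 pbw)
  SiO2: 8.160·0.6774 + 39.38·0.9949 = 44.71 pbw (target 44.71 pbw)
  Na2O: 8.160·0.1138 + 4.090·0.2128 + 21.67·0.4324 = 11.17 pbw (target 11.17 pbw)
  SrO: 28.77·0.6979 = 20.08 pbw (target 20.08 pbw)
  B2O3: 4.090·0.4844 = 1.981 pbw (target 1.981 pbw)
Auditing the glass mass value: whole batch net of LOI = 100.0 pbw (per-oxide target masses sum to 100.0 pbw; the stated basis being 100.0 pbw — gaps are rounding artifacts).
Total batch = Σ batch = 122.6 pbw; ignition loss, Σ(batch × LOI) = 22.62 pbw; the yield ratio, glass ÷ batch: 81.55%.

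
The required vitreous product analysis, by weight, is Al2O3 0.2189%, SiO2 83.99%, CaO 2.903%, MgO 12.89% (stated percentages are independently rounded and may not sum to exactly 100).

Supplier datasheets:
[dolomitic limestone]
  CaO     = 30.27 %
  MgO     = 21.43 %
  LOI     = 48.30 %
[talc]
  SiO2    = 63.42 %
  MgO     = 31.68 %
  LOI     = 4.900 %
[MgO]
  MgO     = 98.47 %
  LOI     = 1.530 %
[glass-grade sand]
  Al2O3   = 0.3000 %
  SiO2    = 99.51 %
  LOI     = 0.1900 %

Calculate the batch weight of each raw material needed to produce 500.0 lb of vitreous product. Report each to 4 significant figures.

Mid-chain values appear rounded off to 4 significant figures within the worked lines — all arithmetic carries full precision in every operation — a single rounding completes every reported number — all derived quantities (the four compositions, ignition loss, the yield, glass mass, the totals) are carried from the weighed amounts at 500.0 lb of glass in exact precision as quoted within question or answer.
Per-oxide target masses for 500.0 lb vitreous product:
  Al2O3: 0.2189% × 500.0 = 1.094 lb
  SiO2: 83.99% × 500.0 = 420.0 lb
  CaO: 2.903% × 500.0 = 14.52 lb
  MgO: 12.89% × 500.0 = 64.45 lb
Oxide-by-oxide audit applying the batch weights above, versus the basis set out (oxide sums agree with the targets net of answer rounding effects):
  Al2O3: 364.8·0.003000 = 1.094 lb (target 1.094 lb)
  SiO2: 89.73·0.6342 + 364.8·0.9951 = 419.9 lb (target 420.0 lb)
  CaO: 47.95·0.3027 = 14.51 lb (target 14.52 lb)
  MgO: 47.95·0.2143 + 89.73·0.3168 + 26.15·0.9847 = 64.45 lb (target 64.45 lb)
Mass balance on the glass: net batch after ignition = 500.0 lb (per-oxide target masses sum to 500.0 lb; with the basis standing at 500.0 lb — differing by rounding only).
Total batch = Σ batch = 528.6 lb; ignition loss, Σ(batch × LOI) = 28.65 lb; yield = glass ÷ total batch = 94.58%.

Batch per 500.0 lb vitreous product:
  dolomitic limestone: 47.95 lb
  talc: 89.73 lb
  MgO: 26.15 lb
  glass-grade sand: 364.8 lb
Total batch = 528.6 lb; LOI loss = 28.65 lb; yield = 94.58%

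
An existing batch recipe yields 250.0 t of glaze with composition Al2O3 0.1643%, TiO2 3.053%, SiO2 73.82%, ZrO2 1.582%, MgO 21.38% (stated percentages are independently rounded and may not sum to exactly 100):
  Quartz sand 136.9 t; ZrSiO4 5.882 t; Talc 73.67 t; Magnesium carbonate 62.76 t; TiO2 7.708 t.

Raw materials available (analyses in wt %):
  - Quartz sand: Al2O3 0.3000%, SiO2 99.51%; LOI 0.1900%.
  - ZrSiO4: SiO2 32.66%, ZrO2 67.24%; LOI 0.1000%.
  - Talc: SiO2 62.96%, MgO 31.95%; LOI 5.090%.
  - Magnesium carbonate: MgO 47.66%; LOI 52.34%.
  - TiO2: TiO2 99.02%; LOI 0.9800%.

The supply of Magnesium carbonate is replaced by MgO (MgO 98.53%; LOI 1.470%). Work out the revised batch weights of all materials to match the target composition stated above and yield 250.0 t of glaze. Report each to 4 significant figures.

Full float precision is kept at each step; mid-chain values are shown (rounded to 4 significant digits) across the worked steps — each reported value includes exactly one rounding. The derived quantities, including five oxide percentages, the yield, ignition loss, net glass mass, the totals, are re-derived from the batch weights on 250.0 t of glass in full precision as quoted within the problem or the answer.
Target oxide masses per 250.0 t glaze:
  Al2O3: 0.1643% × 250.0 = 0.4108 t
  TiO2: 3.053% × 250.0 = 7.632 t
  SiO2: 73.82% × 250.0 = 184.6 t
  ZrO2: 1.582% × 250.0 = 3.955 t
  MgO: 21.38% × 250.0 = 53.45 t
Oxide-by-oxide audit applying the batch weights above, relative to the basis at hand (oxide sums agree with the targets within answer rounding):
  Al2O3: 136.9·0.003000 = 0.4107 t (target 0.4108 t)
  TiO2: 7.708·0.9902 = 7.632 t (target 7.632 t)
  SiO2: 136.9·0.9951 + 5.882·0.3266 + 73.67·0.6296 = 184.5 t (target 184.6 t)
  ZrO2: 5.882·0.6724 = 3.955 t (target 3.955 t)
  MgO: 73.67·0.3195 + 30.36·0.9853 = 53.45 t (target 53.45 t)
Consistency of the glass mass: Σ batch − LOI loss = 250.0 t (the targets, summed, come to 250.0 t; versus the stated basis of 250.0 t — rounding explains the deltas).
Whole-batch sum: Σ batch = 254.5 t; the LOI term Σ batch·LOI equals 4.538 t; as yield: glass ÷ batch → 98.22%.

Revised batch per 250.0 t glaze:
  Quartz sand: 136.9 t
  ZrSiO4: 5.882 t
  Talc: 73.67 t
  MgO: 30.36 t
  TiO2: 7.708 t
Total batch = 254.5 t; LOI loss = 4.538 t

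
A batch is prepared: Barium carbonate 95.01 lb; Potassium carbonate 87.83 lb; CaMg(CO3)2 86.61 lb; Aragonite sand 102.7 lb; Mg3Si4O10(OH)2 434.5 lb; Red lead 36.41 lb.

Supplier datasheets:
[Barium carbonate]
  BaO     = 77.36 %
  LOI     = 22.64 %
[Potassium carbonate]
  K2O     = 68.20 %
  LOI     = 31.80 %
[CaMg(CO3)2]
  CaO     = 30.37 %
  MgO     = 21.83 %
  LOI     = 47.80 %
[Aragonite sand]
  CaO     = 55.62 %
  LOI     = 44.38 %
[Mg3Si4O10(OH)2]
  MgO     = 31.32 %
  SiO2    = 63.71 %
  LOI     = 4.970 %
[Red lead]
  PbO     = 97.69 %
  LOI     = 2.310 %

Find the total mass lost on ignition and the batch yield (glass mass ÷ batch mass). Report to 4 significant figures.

LOI loss = 158.9 lb; glass = 684.2 lb; yield = 81.16%

Rounding to 4 significant figures extends to each in-between result as printed. The working math holds exact precision through every step. Each reported value takes just one rounding; all derived quantities, which include the totals, glass mass, the six compositions, the yield, LOI, are carried at exact precision, exactly as printed in the question or the answer, starting from the weights at 684.2 lb of glass.
Material-by-material LOI:
  Barium carbonate: 95.01 × 0.2264 = 21.51 lb
  Potassium carbonate: 87.83 × 0.3180 = 27.93 lb
  CaMg(CO3)2: 86.61 × 0.4780 = 41.40 lb
  Aragonite sand: 102.7 × 0.4438 = 45.58 lb
  Mg3Si4O10(OH)2: 434.5 × 0.04970 = 21.59 lb
  Red lead: 36.41 × 0.02310 = 0.8411 lb
Total LOI = 158.9 lb
Glass = batch − LOI = 843.1 − 158.9 = 684.2 lb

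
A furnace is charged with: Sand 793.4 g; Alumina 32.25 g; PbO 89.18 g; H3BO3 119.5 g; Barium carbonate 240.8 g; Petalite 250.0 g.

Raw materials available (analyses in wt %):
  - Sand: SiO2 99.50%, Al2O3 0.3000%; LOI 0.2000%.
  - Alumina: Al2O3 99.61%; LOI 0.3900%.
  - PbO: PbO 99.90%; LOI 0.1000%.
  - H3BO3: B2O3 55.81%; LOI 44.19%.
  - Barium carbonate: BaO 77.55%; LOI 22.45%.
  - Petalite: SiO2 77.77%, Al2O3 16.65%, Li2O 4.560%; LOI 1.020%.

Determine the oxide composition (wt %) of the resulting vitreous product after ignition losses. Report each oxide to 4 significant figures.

Glass mass = 1414 g (batch 1525 − LOI 111.2).
Composition: SiO2 69.58%, PbO 6.301%, B2O3 4.717%, Al2O3 5.384%, BaO 13.21%, Li2O 0.8063%

All arithmetic carries exact precision at every stage — intermediates appear, rounded to 4 significant digits, alongside each step — exactly one rounding is applied to every reported result. The derived quantities are carried starting from the weights at 1414 g of glass in full float precision (the yield, glass mass, six oxide percentages, LOI, the totals), as quoted within question or answer.
Delivered oxide masses:
  SiO2: 793.4·0.9950 + 250.0·0.7777 = 983.9 g
  PbO: 89.18·0.9990 = 89.09 g
  B2O3: 119.5·0.5581 = 66.69 g
  Al2O3: 793.4·0.003000 + 32.25·0.9961 + 250.0·0.1665 = 76.13 g
  BaO: 240.8·0.7755 = 186.7 g
  Li2O: 250.0·0.04560 = 11.40 g
LOI: 793.4·0.002000 + 32.25·0.003900 + 89.18·0.001000 + 119.5·0.4419 + 240.8·0.2245 + 250.0·0.01020 = 111.2 g
Net of LOI, the glass mass = 1525 − 111.2 = 1414 g (consistent with Σ oxide mass)
percent share: oxide ÷ glass, ×100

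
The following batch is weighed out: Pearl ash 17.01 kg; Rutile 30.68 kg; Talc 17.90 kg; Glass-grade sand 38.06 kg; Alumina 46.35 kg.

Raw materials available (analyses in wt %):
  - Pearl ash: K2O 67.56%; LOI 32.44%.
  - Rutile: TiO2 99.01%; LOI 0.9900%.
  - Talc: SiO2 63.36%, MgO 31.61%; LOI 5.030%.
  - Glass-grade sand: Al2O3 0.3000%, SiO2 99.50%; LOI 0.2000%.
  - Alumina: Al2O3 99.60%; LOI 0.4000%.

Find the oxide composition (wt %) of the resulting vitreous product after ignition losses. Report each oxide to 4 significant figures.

The intermediate values are displayed, with 4-significant-figure rounding, when written out; each numeric step carries exact precision throughout; each reported number is rounded exactly once; derived quantities (glass mass, yield, the totals, ignition loss, five oxide percentages) are rebuilt in full float precision using the weight values per 143.0 kg of glass as written in problem or answer.
What the batch supplies per oxide:
  Al2O3: 38.06·0.003000 + 46.35·0.9960 = 46.28 kg
  TiO2: 30.68·0.9901 = 30.38 kg
  SiO2: 17.90·0.6336 + 38.06·0.9950 = 49.21 kg
  K2O: 17.01·0.6756 = 11.49 kg
  MgO: 17.90·0.3161 = 5.658 kg
LOI: 17.01·0.3244 + 30.68·0.009900 + 17.90·0.05030 + 38.06·0.002000 + 46.35·0.004000 = 6.984 kg
The glass mass, total less LOI, = 150.0 − 6.984 = 143.0 kg (= the summed oxide contributions)
each wt % is 100 × oxide ÷ glass

Glass mass = 143.0 kg (batch 150.0 − LOI 6.984).
Composition: Al2O3 32.36%, TiO2 21.24%, SiO2 34.41%, K2O 8.035%, MgO 3.956%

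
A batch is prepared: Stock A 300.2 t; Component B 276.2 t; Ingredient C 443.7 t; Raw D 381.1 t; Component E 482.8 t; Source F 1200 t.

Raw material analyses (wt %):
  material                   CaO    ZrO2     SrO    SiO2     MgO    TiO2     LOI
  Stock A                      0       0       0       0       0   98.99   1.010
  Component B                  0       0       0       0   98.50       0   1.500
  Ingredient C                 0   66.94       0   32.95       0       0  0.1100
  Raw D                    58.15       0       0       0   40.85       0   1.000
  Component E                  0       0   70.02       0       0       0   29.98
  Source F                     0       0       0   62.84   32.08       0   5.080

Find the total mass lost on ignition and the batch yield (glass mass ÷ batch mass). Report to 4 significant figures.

LOI loss = 217.2 t; glass = 2867 t; yield = 92.96%

All internal work runs at full precision through the solve — the intermediate values are shown rounded off to 4 significant digits in the printout. A single rounding finalizes every reported number — the derived quantities are computed at full precision (the yield, glass mass, the totals, six oxide percentages, LOI) from the weighed amounts per 2867 t of glass, as set out in question or answer.
Per-material ignition loss:
  Stock A: 300.2 × 0.01010 = 3.032 t
  Component B: 276.2 × 0.01500 = 4.143 t
  Ingredient C: 443.7 × 0.001100 = 0.4881 t
  Raw D: 381.1 × 0.01000 = 3.811 t
  Component E: 482.8 × 0.2998 = 144.7 t
  Source F: 1200 × 0.05080 = 60.96 t
Total LOI = 217.2 t
Glass = batch − LOI = 3084 − 217.2 = 2867 t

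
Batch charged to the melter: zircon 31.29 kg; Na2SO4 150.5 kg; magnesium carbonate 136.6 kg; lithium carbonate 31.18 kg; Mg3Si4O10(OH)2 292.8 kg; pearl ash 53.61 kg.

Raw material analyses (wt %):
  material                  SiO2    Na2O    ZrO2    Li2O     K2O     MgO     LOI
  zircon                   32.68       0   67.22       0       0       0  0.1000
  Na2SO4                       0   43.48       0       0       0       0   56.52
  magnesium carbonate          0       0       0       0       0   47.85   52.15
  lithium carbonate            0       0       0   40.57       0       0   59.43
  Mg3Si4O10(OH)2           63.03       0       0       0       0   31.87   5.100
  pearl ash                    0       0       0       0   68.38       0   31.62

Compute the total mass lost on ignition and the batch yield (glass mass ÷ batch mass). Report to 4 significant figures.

All arithmetic maintains exact precision from start to finish; intermediates appear, rounded to four significant digits, as written. Every reported number takes a single rounding. All derived quantities are carried at exact precision (ignition loss, net glass mass, six oxide percentages, the totals, yield) starting from the weights on 489.2 kg of glass as given in the question or the answer.
Material-by-material LOI:
  zircon: 31.29 × 0.001000 = 0.03129 kg
  Na2SO4: 150.5 × 0.5652 = 85.06 kg
  magnesium carbonate: 136.6 × 0.5215 = 71.24 kg
  lithium carbonate: 31.18 × 0.5943 = 18.53 kg
  Mg3Si4O10(OH)2: 292.8 × 0.05100 = 14.93 kg
  pearl ash: 53.61 × 0.3162 = 16.95 kg
Total LOI = 206.7 kg
Glass = batch − LOI = 696.0 − 206.7 = 489.2 kg

LOI loss = 206.7 kg; glass = 489.2 kg; yield = 70.29%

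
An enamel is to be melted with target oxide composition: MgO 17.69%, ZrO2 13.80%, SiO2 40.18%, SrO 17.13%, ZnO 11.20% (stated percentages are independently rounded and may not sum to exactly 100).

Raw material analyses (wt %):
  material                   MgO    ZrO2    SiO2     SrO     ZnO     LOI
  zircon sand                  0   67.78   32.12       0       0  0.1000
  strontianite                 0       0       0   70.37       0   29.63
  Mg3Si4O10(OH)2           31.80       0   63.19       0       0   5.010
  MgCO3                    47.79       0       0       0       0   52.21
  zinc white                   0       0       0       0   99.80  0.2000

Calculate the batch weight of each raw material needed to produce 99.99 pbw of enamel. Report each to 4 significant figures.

Mid-chain values are shown (rounded to four significant digits) as written — the working math holds exact precision through every step; exactly one rounding goes into each reported value; all derived quantities, including five oxide percentages, net glass mass, LOI, the yield, the totals, are carried from the batch weights on 99.99 pbw of glass at exact precision, exactly as printed in the problem or the answer.
Target oxide masses per 99.99 pbw enamel:
  MgO: 17.69% × 99.99 = 17.69 pbw
  ZrO2: 13.80% × 99.99 = 13.80 pbw
  SiO2: 40.18% × 99.99 = 40.18 pbw
  SrO: 17.13% × 99.99 = 17.13 pbw
  ZnO: 11.20% × 99.99 = 11.20 pbw
Balance tally, oxide-wise, applying the batch weights above, on the stated basis (each sum matches its target mass net of answer rounding effects):
  MgO: 53.23·0.3180 + 1.592·0.4779 = 17.69 pbw (target 17.69 pbw)
  ZrO2: 20.36·0.6778 = 13.80 pbw (target 13.80 pbw)
  SiO2: 20.36·0.3212 + 53.23·0.6319 = 40.18 pbw (target 40.18 pbw)
  SrO: 24.34·0.7037 = 17.13 pbw (target 17.13 pbw)
  ZnO: 11.22·0.9980 = 11.20 pbw (target 11.20 pbw)
Auditing the glass mass value: batch Σ − ignition loss = 99.99 pbw (oxide target masses add up to 99.99 pbw; versus the stated basis of 99.99 pbw — differing by rounding only).
Batch total: Σ batch = 110.7 pbw; the LOI term Σ batch·LOI equals 10.75 pbw; glass ÷ batch gives a yield of 90.29%.

Batch per 99.99 pbw enamel:
  zircon sand: 20.36 pbw
  strontianite: 24.34 pbw
  Mg3Si4O10(OH)2: 53.23 pbw
  MgCO3: 1.592 pbw
  zinc white: 11.22 pbw
Total batch = 110.7 pbw; LOI loss = 10.75 pbw; yield = 90.29%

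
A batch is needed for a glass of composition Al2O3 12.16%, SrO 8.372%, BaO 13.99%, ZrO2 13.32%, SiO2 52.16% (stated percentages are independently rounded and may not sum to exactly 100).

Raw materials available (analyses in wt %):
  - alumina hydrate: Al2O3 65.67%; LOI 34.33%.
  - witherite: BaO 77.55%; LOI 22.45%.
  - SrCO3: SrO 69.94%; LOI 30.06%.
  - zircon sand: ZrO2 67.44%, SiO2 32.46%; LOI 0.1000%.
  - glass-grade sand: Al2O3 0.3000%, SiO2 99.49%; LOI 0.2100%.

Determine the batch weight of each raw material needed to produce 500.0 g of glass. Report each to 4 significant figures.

All internal work keeps exact precision throughout. Intermediates are shown rounded off to 4 significant figures in the working — every reported figure is rounded just once. The derived quantities are carried at exact precision (five oxide percentages, glass mass, the yield, ignition loss, totals) from the batch weights at 500.0 g of glass exactly as shown in the question or the answer.
Oxide mass targets, per 500.0 g glass:
  Al2O3: 12.16% × 500.0 = 60.80 g
  SrO: 8.372% × 500.0 = 41.86 g
  BaO: 13.99% × 500.0 = 69.95 g
  ZrO2: 13.32% × 500.0 = 66.60 g
  SiO2: 52.16% × 500.0 = 260.8 g
Per-oxide balance check per the reported batch figures, per the basis as stated (target by target, the sums agree net of answer rounding effects):
  Al2O3: 91.53·0.6567 + 229.9·0.003000 = 60.80 g (target 60.80 g)
  SrO: 59.85·0.6994 = 41.86 g (target 41.86 g)
  BaO: 90.20·0.7755 = 69.95 g (target 69.95 g)
  ZrO2: 98.75·0.6744 = 66.60 g (target 66.60 g)
  SiO2: 98.75·0.3246 + 229.9·0.9949 = 260.8 g (target 260.8 g)
The glass-mass cross-check: net batch after ignition = 500.0 g (targets for the oxides total 500.0 g; the stated basis being 500.0 g — gaps are rounding artifacts).
Adding the batch up: Σ batch = 570.2 g; the LOI term Σ batch·LOI equals 70.24 g; yield: glass divided by total = 87.68%.

Batch per 500.0 g glass:
  alumina hydrate: 91.53 g
  witherite: 90.20 g
  SrCO3: 59.85 g
  zircon sand: 98.75 g
  glass-grade sand: 229.9 g
Total batch = 570.2 g; LOI loss = 70.24 g; yield = 87.68%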